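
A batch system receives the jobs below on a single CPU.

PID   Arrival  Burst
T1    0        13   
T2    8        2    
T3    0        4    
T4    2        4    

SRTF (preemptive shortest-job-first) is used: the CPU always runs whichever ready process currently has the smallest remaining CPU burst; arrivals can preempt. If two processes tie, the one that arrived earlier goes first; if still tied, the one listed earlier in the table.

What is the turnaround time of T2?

Schedule: | T3 0-4 | T4 4-8 | T2 8-10 | T1 10-23 |
Completion: T1=23  T2=10  T3=4  T4=8
Turnaround(T2) = completion − arrival = 10 − 8 = 2

2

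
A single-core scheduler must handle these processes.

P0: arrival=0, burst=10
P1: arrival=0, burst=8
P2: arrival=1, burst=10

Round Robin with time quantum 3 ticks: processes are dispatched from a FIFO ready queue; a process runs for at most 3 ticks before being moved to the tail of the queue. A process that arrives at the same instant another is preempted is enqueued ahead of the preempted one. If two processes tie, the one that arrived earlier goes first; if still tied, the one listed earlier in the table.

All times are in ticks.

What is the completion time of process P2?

28

Gantt: | P0 0-3 | P1 3-6 | P2 6-9 | P0 9-12 | P1 12-15 | P2 15-18 | P0 18-21 | P1 21-23 | P2 23-26 | P0 26-27 | P2 27-28 |
Completion: P0=27  P1=23  P2=28
Turnaround (C−A): P0=27  P1=23  P2=27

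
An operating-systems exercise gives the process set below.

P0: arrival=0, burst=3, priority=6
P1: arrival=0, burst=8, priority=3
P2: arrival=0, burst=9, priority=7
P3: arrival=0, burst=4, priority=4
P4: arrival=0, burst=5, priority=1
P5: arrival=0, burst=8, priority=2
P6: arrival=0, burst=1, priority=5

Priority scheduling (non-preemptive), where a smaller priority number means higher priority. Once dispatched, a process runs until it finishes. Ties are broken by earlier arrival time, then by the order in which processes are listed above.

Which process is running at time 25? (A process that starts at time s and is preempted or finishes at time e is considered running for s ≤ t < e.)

Timeline: | P4 0-5 | P5 5-13 | P1 13-21 | P3 21-25 | P6 25-26 | P0 26-29 | P2 29-38 |
Completion: P0=29  P1=21  P2=38  P3=25  P4=5  P5=13  P6=26
Turnaround (C−A): P0=29  P1=21  P2=38  P3=25  P4=5  P5=13  P6=26

P6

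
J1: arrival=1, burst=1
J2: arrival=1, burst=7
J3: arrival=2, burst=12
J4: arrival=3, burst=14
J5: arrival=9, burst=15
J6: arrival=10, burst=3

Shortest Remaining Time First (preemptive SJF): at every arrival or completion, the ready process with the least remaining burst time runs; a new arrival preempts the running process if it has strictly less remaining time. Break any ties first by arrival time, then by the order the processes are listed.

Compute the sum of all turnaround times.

113

Timeline: | idle 0-1 | J1 1-2 | J2 2-9 | J3 9-10 | J6 10-13 | J3 13-24 | J4 24-38 | J5 38-53 |
Completion: J1=2  J2=9  J3=24  J4=38  J5=53  J6=13
Turnaround (C−A): J1=1  J2=8  J3=22  J4=35  J5=44  J6=3
Turnaround = completion − arrival: J1=1, J2=8, J3=22, J4=35, J5=44, J6=3
Total turnaround = 1 + 8 + 22 + 35 + 44 + 3 = 113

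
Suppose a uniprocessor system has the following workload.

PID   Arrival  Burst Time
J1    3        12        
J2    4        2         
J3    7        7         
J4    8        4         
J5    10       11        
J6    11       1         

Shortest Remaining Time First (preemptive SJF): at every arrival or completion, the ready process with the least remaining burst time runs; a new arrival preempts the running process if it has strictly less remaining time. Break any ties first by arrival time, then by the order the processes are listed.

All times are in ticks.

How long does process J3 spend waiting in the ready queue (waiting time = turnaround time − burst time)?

Schedule: | idle 0-3 | J1 3-4 | J2 4-6 | J1 6-7 | J3 7-8 | J4 8-12 | J6 12-13 | J3 13-19 | J1 19-29 | J5 29-40 |
Completion: J1=29  J2=6  J3=19  J4=12  J5=40  J6=13
Turnaround (C−A): J1=26  J2=2  J3=12  J4=4  J5=30  J6=2
Waiting(J3) = turnaround − burst = 12 − 7 = 5

5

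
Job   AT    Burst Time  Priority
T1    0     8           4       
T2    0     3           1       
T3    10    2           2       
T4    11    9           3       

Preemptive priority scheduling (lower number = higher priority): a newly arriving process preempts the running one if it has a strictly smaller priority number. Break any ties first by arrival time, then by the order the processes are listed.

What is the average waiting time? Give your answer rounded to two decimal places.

Schedule: | T2 0-3 | T1 3-10 | T3 10-12 | T4 12-21 | T1 21-22 |
Completion: T1=22  T2=3  T3=12  T4=21
Turnaround (C−A): T1=22  T2=3  T3=2  T4=10
Waiting times: T1=14, T2=0, T3=0, T4=1
Average waiting = (14+0+0+1) / 4 = 15/4 = 3.75

3.75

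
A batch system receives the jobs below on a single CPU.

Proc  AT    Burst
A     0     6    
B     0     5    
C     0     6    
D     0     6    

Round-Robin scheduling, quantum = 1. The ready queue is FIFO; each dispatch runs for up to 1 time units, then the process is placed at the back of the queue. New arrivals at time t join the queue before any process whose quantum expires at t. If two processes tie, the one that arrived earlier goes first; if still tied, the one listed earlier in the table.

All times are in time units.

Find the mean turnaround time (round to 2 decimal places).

21.00

Gantt: | A 0-1 | B 1-2 | C 2-3 | D 3-4 | A 4-5 | B 5-6 | C 6-7 | D 7-8 | A 8-9 | B 9-10 | C 10-11 | D 11-12 | A 12-13 | B 13-14 | C 14-15 | D 15-16 | A 16-17 | B 17-18 | C 18-19 | D 19-20 | A 20-21 | C 21-22 | D 22-23 |
Completion: A=21  B=18  C=22  D=23
Turnaround (C−A): A=21  B=18  C=22  D=23
Turnaround times: A=21, B=18, C=22, D=23
Average turnaround = (21+18+22+23) / 4 = 84/4 = 21.00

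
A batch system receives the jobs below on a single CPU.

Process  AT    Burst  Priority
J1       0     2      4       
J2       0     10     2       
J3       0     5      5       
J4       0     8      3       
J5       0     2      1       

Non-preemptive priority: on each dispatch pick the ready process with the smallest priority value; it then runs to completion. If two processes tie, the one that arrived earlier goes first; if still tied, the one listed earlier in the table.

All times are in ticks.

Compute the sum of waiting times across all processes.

Timeline: | J5 0-2 | J2 2-12 | J4 12-20 | J1 20-22 | J3 22-27 |
Completion: J1=22  J2=12  J3=27  J4=20  J5=2
Waiting = turnaround − burst: J1=20, J2=2, J3=22, J4=12, J5=0
Total waiting = 20 + 2 + 22 + 12 + 0 = 56

56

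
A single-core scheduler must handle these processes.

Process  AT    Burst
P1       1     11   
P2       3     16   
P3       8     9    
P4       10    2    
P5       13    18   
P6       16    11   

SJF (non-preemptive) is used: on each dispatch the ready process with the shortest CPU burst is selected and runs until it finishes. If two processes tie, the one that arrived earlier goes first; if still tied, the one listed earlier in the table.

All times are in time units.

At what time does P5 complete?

68

Gantt: | idle 0-1 | P1 1-12 | P4 12-14 | P3 14-23 | P6 23-34 | P2 34-50 | P5 50-68 |
Completion: P1=12  P2=50  P3=23  P4=14  P5=68  P6=34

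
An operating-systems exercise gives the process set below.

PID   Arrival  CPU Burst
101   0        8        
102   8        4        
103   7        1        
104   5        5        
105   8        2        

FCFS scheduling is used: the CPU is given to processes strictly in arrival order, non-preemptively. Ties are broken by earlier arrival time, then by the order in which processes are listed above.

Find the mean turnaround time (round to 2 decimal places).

9.00

Schedule: | 101 0-8 | 104 8-13 | 103 13-14 | 102 14-18 | 105 18-20 |
Completion: 101=8  102=18  103=14  104=13  105=20
Turnaround (C−A): 101=8  102=10  103=7  104=8  105=12
Turnaround times: 101=8, 102=10, 103=7, 104=8, 105=12
Average turnaround = (8+10+7+8+12) / 5 = 45/5 = 9.00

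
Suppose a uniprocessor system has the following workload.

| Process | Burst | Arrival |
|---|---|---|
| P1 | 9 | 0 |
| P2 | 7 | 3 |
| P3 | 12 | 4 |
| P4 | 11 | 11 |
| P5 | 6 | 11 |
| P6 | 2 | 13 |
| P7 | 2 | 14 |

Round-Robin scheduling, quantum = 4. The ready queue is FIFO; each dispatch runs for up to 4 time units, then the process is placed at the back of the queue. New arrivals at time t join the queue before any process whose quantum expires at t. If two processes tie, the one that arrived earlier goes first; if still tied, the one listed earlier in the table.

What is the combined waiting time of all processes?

155

Timeline: | P1 0-4 | P2 4-8 | P3 8-12 | P1 12-16 | P2 16-19 | P4 19-23 | P5 23-27 | P3 27-31 | P6 31-33 | P7 33-35 | P1 35-36 | P4 36-40 | P5 40-42 | P3 42-46 | P4 46-49 |
Completion: P1=36  P2=19  P3=46  P4=49  P5=42  P6=33  P7=35
Waiting = turnaround − burst: P1=27, P2=9, P3=30, P4=27, P5=25, P6=18, P7=19
Total waiting = 27 + 9 + 30 + 27 + 25 + 18 + 19 = 155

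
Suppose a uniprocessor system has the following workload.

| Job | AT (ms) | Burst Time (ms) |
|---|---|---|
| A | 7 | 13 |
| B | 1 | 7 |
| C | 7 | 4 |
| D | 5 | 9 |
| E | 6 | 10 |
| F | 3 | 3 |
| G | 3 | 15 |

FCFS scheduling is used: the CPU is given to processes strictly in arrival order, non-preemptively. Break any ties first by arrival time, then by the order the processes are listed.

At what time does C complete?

Schedule: | idle 0-1 | B 1-8 | F 8-11 | G 11-26 | D 26-35 | E 35-45 | A 45-58 | C 58-62 |
Completion: A=58  B=8  C=62  D=35  E=45  F=11  G=26
Turnaround (C−A): A=51  B=7  C=55  D=30  E=39  F=8  G=23

62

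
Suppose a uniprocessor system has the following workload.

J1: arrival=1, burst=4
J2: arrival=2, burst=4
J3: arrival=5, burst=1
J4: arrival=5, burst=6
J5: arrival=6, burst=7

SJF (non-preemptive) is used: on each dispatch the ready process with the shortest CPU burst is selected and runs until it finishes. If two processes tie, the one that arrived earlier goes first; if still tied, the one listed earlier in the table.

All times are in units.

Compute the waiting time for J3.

Gantt: | idle 0-1 | J1 1-5 | J3 5-6 | J2 6-10 | J4 10-16 | J5 16-23 |
Completion: J1=5  J2=10  J3=6  J4=16  J5=23
Turnaround (C−A): J1=4  J2=8  J3=1  J4=11  J5=17
Waiting(J3) = turnaround − burst = 1 − 1 = 0

0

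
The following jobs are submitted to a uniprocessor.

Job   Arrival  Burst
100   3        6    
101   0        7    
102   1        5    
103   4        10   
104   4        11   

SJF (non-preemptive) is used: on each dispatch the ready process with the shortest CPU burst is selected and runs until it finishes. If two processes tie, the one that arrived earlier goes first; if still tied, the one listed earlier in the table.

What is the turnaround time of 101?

7

Schedule: | 101 0-7 | 102 7-12 | 100 12-18 | 103 18-28 | 104 28-39 |
Completion: 100=18  101=7  102=12  103=28  104=39
Turnaround (C−A): 100=15  101=7  102=11  103=24  104=35
Turnaround(101) = completion − arrival = 7 − 0 = 7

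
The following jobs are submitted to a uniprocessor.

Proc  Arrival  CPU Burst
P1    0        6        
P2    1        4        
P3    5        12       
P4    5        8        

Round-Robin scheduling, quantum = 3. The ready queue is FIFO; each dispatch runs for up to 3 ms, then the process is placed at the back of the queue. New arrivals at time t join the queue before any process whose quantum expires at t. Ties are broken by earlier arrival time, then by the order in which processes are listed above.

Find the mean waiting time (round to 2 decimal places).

Timeline: | P1 0-3 | P2 3-6 | P1 6-9 | P3 9-12 | P4 12-15 | P2 15-16 | P3 16-19 | P4 19-22 | P3 22-25 | P4 25-27 | P3 27-30 |
Completion: P1=9  P2=16  P3=30  P4=27
Turnaround (C−A): P1=9  P2=15  P3=25  P4=22
Waiting times: P1=3, P2=11, P3=13, P4=14
Average waiting = (3+11+13+14) / 4 = 41/4 = 10.25

10.25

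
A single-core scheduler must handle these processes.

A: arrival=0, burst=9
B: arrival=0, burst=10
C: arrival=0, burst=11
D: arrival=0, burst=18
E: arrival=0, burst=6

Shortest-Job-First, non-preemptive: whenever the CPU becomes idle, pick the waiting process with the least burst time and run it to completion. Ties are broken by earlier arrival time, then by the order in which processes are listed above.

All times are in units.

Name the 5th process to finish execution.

D

Timeline: | E 0-6 | A 6-15 | B 15-25 | C 25-36 | D 36-54 |
Completion: A=15  B=25  C=36  D=54  E=6
Finish order: E → A → B → C → D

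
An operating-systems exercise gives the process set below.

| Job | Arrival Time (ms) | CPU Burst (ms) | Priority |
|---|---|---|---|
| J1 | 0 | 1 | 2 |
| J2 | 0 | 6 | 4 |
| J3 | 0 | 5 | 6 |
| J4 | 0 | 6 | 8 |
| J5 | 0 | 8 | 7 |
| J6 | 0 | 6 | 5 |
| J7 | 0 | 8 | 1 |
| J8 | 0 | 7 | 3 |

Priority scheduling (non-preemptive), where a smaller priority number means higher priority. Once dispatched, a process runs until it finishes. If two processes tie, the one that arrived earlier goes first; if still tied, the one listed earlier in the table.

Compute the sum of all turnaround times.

204

Schedule: | J7 0-8 | J1 8-9 | J8 9-16 | J2 16-22 | J6 22-28 | J3 28-33 | J5 33-41 | J4 41-47 |
Completion: J1=9  J2=22  J3=33  J4=47  J5=41  J6=28  J7=8  J8=16
Turnaround (C−A): J1=9  J2=22  J3=33  J4=47  J5=41  J6=28  J7=8  J8=16
Turnaround = completion − arrival: J1=9, J2=22, J3=33, J4=47, J5=41, J6=28, J7=8, J8=16
Total turnaround = 9 + 22 + 33 + 47 + 41 + 28 + 8 + 16 = 204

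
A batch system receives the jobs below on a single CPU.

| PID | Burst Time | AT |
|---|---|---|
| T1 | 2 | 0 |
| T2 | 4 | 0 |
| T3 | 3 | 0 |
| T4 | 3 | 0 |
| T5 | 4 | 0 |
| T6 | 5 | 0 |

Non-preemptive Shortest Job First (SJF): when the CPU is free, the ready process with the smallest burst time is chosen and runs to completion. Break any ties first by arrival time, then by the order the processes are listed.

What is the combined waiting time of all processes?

43

Gantt: | T1 0-2 | T3 2-5 | T4 5-8 | T2 8-12 | T5 12-16 | T6 16-21 |
Completion: T1=2  T2=12  T3=5  T4=8  T5=16  T6=21
Turnaround (C−A): T1=2  T2=12  T3=5  T4=8  T5=16  T6=21
Waiting = turnaround − burst: T1=0, T2=8, T3=2, T4=5, T5=12, T6=16
Total waiting = 0 + 8 + 2 + 5 + 12 + 16 = 43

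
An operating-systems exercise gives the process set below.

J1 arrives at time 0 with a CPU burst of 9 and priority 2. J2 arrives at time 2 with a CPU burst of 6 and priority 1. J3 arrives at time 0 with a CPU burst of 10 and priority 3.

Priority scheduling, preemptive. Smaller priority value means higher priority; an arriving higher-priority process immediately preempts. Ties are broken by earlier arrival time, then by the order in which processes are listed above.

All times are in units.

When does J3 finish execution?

25

Timeline: | J1 0-2 | J2 2-8 | J1 8-15 | J3 15-25 |
Completion: J1=15  J2=8  J3=25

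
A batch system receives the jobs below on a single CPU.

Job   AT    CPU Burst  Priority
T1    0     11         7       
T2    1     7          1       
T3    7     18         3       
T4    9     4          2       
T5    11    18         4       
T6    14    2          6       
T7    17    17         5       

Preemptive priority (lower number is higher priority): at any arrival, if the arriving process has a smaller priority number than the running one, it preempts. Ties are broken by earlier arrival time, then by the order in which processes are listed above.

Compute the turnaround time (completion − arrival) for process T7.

Schedule: | T1 0-1 | T2 1-8 | T3 8-9 | T4 9-13 | T3 13-30 | T5 30-48 | T7 48-65 | T6 65-67 | T1 67-77 |
Completion: T1=77  T2=8  T3=30  T4=13  T5=48  T6=67  T7=65
Turnaround(T7) = completion − arrival = 65 − 17 = 48

48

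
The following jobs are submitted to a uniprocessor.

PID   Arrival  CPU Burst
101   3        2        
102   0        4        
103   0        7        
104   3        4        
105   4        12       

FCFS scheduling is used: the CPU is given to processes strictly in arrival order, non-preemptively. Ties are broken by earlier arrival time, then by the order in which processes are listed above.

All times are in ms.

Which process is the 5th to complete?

Timeline: | 102 0-4 | 103 4-11 | 101 11-13 | 104 13-17 | 105 17-29 |
Completion: 101=13  102=4  103=11  104=17  105=29
Turnaround (C−A): 101=10  102=4  103=11  104=14  105=25
Finish order: 102 → 103 → 101 → 104 → 105

105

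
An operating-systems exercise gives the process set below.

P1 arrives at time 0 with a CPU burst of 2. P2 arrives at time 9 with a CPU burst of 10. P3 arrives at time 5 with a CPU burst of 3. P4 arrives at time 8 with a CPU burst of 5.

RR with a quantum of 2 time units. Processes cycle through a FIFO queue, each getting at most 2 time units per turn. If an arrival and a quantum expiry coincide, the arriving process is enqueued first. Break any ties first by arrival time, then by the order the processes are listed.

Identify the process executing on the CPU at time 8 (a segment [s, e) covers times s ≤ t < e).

P4

Gantt: | P1 0-2 | idle 2-5 | P3 5-8 | P4 8-10 | P2 10-12 | P4 12-14 | P2 14-16 | P4 16-17 | P2 17-23 |
Completion: P1=2  P2=23  P3=8  P4=17
Turnaround (C−A): P1=2  P2=14  P3=3  P4=9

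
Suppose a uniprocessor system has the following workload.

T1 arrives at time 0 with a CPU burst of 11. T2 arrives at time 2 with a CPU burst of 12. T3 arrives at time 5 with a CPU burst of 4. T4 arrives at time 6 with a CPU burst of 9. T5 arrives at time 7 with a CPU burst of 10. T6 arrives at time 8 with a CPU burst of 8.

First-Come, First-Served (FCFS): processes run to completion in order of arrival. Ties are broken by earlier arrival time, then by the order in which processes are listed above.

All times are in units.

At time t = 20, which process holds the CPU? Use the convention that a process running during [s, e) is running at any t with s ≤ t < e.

Gantt: | T1 0-11 | T2 11-23 | T3 23-27 | T4 27-36 | T5 36-46 | T6 46-54 |
Completion: T1=11  T2=23  T3=27  T4=36  T5=46  T6=54
Turnaround (C−A): T1=11  T2=21  T3=22  T4=30  T5=39  T6=46

T2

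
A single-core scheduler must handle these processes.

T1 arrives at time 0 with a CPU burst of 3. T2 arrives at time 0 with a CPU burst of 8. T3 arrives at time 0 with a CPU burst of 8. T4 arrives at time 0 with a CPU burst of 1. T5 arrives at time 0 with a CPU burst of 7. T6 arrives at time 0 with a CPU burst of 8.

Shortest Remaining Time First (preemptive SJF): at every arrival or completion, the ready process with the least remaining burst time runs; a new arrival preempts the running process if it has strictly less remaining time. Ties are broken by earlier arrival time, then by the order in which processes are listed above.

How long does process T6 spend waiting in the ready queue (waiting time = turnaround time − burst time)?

Timeline: | T4 0-1 | T1 1-4 | T5 4-11 | T2 11-19 | T3 19-27 | T6 27-35 |
Completion: T1=4  T2=19  T3=27  T4=1  T5=11  T6=35
Turnaround (C−A): T1=4  T2=19  T3=27  T4=1  T5=11  T6=35
Waiting(T6) = turnaround − burst = 35 − 8 = 27

27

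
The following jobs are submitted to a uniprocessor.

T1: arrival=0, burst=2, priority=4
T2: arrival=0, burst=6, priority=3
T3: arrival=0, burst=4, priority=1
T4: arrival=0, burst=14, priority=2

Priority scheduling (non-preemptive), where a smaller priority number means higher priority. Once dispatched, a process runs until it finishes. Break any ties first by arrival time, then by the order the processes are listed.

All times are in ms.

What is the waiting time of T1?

24

Timeline: | T3 0-4 | T4 4-18 | T2 18-24 | T1 24-26 |
Completion: T1=26  T2=24  T3=4  T4=18
Waiting(T1) = turnaround − burst = 26 − 2 = 24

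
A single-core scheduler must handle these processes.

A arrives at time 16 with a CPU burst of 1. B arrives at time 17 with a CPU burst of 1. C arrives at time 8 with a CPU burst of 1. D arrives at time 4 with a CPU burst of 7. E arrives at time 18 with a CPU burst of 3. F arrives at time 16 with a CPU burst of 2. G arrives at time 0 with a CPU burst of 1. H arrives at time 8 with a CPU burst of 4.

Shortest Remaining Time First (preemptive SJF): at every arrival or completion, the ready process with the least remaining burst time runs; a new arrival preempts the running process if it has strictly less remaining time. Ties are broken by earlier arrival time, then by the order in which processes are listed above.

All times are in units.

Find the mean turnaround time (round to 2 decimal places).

3.63

Gantt: | G 0-1 | idle 1-4 | D 4-8 | C 8-9 | D 9-12 | H 12-16 | A 16-17 | B 17-18 | F 18-20 | E 20-23 |
Completion: A=17  B=18  C=9  D=12  E=23  F=20  G=1  H=16
Turnaround times: A=1, B=1, C=1, D=8, E=5, F=4, G=1, H=8
Average turnaround = (1+1+1+8+5+4+1+8) / 8 = 29/8 = 3.63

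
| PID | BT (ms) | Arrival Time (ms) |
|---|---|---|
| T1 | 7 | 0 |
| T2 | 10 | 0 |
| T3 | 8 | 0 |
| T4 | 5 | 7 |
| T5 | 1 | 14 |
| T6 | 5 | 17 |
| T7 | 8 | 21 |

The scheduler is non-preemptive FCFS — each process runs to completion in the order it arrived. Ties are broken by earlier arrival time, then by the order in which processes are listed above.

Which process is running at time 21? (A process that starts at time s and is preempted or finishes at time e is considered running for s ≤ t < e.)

Schedule: | T1 0-7 | T2 7-17 | T3 17-25 | T4 25-30 | T5 30-31 | T6 31-36 | T7 36-44 |
Completion: T1=7  T2=17  T3=25  T4=30  T5=31  T6=36  T7=44
Turnaround (C−A): T1=7  T2=17  T3=25  T4=23  T5=17  T6=19  T7=23

T3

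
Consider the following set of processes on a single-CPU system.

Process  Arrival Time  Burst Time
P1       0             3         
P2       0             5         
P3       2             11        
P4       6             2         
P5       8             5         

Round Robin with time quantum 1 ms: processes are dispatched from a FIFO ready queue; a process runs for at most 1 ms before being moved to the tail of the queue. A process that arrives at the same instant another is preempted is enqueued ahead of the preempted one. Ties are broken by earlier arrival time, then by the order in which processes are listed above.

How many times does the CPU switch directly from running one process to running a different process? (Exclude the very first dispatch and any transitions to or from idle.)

Gantt: | P1 0-1 | P2 1-2 | P1 2-3 | P3 3-4 | P2 4-5 | P1 5-6 | P3 6-7 | P2 7-8 | P4 8-9 | P3 9-10 | P5 10-11 | P2 11-12 | P4 12-13 | P3 13-14 | P5 14-15 | P2 15-16 | P3 16-17 | P5 17-18 | P3 18-19 | P5 19-20 | P3 20-21 | P5 21-22 | P3 22-26 |
Completion: P1=6  P2=16  P3=26  P4=13  P5=22
Turnaround (C−A): P1=6  P2=16  P3=24  P4=7  P5=14

22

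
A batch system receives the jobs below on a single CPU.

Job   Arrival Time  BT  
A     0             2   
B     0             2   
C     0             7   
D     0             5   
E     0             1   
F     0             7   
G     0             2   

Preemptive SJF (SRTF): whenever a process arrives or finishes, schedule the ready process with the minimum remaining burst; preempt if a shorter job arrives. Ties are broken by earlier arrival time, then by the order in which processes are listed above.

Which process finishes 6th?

C

Timeline: | E 0-1 | A 1-3 | B 3-5 | G 5-7 | D 7-12 | C 12-19 | F 19-26 |
Completion: A=3  B=5  C=19  D=12  E=1  F=26  G=7
Turnaround (C−A): A=3  B=5  C=19  D=12  E=1  F=26  G=7
Finish order: E → A → B → G → D → C → F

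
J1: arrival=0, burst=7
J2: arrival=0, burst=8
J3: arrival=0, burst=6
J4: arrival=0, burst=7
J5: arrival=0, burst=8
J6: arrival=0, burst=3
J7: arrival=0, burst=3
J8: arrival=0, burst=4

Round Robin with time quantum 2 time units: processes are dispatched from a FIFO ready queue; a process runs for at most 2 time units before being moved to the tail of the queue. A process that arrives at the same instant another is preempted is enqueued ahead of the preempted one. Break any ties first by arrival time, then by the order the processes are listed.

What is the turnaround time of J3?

Gantt: | J1 0-2 | J2 2-4 | J3 4-6 | J4 6-8 | J5 8-10 | J6 10-12 | J7 12-14 | J8 14-16 | J1 16-18 | J2 18-20 | J3 20-22 | J4 22-24 | J5 24-26 | J6 26-27 | J7 27-28 | J8 28-30 | J1 30-32 | J2 32-34 | J3 34-36 | J4 36-38 | J5 38-40 | J1 40-41 | J2 41-43 | J4 43-44 | J5 44-46 |
Completion: J1=41  J2=43  J3=36  J4=44  J5=46  J6=27  J7=28  J8=30
Turnaround(J3) = completion − arrival = 36 − 0 = 36

36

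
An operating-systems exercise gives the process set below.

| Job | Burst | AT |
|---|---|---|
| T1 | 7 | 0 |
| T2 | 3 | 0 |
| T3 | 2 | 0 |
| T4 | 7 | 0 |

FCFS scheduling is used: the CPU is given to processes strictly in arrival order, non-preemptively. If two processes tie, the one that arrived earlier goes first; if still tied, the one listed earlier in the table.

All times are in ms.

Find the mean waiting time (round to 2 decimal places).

7.25

Timeline: | T1 0-7 | T2 7-10 | T3 10-12 | T4 12-19 |
Completion: T1=7  T2=10  T3=12  T4=19
Waiting times: T1=0, T2=7, T3=10, T4=12
Average waiting = (0+7+10+12) / 4 = 29/4 = 7.25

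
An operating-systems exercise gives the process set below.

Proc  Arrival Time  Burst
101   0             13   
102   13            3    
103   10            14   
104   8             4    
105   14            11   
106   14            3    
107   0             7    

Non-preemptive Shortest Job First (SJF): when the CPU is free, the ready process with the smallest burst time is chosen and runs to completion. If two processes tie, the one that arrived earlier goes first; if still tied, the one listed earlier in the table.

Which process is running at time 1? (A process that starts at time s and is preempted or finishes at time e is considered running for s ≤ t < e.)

107

Timeline: | 107 0-7 | 101 7-20 | 102 20-23 | 106 23-26 | 104 26-30 | 105 30-41 | 103 41-55 |
Completion: 101=20  102=23  103=55  104=30  105=41  106=26  107=7
Turnaround (C−A): 101=20  102=10  103=45  104=22  105=27  106=12  107=7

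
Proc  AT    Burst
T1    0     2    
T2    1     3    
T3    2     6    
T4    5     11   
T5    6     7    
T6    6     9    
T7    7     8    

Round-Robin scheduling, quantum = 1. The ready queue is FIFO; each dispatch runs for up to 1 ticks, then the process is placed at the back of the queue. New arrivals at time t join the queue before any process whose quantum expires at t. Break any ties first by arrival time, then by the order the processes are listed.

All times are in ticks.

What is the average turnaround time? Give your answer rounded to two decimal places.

25.57

Gantt: | T1 0-1 | T2 1-2 | T1 2-3 | T3 3-4 | T2 4-5 | T3 5-6 | T4 6-7 | T2 7-8 | T5 8-9 | T6 9-10 | T3 10-11 | T7 11-12 | T4 12-13 | T5 13-14 | T6 14-15 | T3 15-16 | T7 16-17 | T4 17-18 | T5 18-19 | T6 19-20 | T3 20-21 | T7 21-22 | T4 22-23 | T5 23-24 | T6 24-25 | T3 25-26 | T7 26-27 | T4 27-28 | T5 28-29 | T6 29-30 | T7 30-31 | T4 31-32 | T5 32-33 | T6 33-34 | T7 34-35 | T4 35-36 | T5 36-37 | T6 37-38 | T7 38-39 | T4 39-40 | T6 40-41 | T7 41-42 | T4 42-43 | T6 43-44 | T4 44-46 |
Completion: T1=3  T2=8  T3=26  T4=46  T5=37  T6=44  T7=42
Turnaround (C−A): T1=3  T2=7  T3=24  T4=41  T5=31  T6=38  T7=35
Turnaround times: T1=3, T2=7, T3=24, T4=41, T5=31, T6=38, T7=35
Average turnaround = (3+7+24+41+31+38+35) / 7 = 179/7 = 25.57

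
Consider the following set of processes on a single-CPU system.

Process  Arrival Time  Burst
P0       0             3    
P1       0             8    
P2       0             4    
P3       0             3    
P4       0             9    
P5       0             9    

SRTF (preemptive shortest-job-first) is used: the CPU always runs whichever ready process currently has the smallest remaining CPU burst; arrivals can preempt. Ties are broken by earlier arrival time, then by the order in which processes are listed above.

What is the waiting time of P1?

10

Gantt: | P0 0-3 | P3 3-6 | P2 6-10 | P1 10-18 | P4 18-27 | P5 27-36 |
Completion: P0=3  P1=18  P2=10  P3=6  P4=27  P5=36
Turnaround (C−A): P0=3  P1=18  P2=10  P3=6  P4=27  P5=36
Waiting(P1) = turnaround − burst = 18 − 8 = 10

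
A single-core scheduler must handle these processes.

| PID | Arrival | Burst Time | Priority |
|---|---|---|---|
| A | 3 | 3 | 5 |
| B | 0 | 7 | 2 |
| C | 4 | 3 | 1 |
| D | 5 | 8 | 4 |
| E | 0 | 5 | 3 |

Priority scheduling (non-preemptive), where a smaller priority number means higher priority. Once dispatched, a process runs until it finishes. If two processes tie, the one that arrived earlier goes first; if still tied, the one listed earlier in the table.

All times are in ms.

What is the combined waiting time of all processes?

43

Gantt: | B 0-7 | C 7-10 | E 10-15 | D 15-23 | A 23-26 |
Completion: A=26  B=7  C=10  D=23  E=15
Waiting = turnaround − burst: A=20, B=0, C=3, D=10, E=10
Total waiting = 20 + 0 + 3 + 10 + 10 = 43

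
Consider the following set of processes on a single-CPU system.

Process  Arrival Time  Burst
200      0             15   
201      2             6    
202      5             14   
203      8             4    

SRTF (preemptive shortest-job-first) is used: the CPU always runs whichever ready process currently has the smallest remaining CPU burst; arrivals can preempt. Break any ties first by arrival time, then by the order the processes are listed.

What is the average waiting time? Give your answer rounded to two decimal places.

Timeline: | 200 0-2 | 201 2-8 | 203 8-12 | 200 12-25 | 202 25-39 |
Completion: 200=25  201=8  202=39  203=12
Turnaround (C−A): 200=25  201=6  202=34  203=4
Waiting times: 200=10, 201=0, 202=20, 203=0
Average waiting = (10+0+20+0) / 4 = 30/4 = 7.50

7.50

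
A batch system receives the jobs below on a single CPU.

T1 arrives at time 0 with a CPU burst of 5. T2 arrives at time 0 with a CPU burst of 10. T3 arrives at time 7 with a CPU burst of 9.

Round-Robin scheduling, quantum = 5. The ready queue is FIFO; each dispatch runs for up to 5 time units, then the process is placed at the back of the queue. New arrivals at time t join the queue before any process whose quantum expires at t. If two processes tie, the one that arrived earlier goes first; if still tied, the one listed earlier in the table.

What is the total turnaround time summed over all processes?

Schedule: | T1 0-5 | T2 5-10 | T3 10-15 | T2 15-20 | T3 20-24 |
Completion: T1=5  T2=20  T3=24
Turnaround (C−A): T1=5  T2=20  T3=17
Turnaround = completion − arrival: T1=5, T2=20, T3=17
Total turnaround = 5 + 20 + 17 = 42

42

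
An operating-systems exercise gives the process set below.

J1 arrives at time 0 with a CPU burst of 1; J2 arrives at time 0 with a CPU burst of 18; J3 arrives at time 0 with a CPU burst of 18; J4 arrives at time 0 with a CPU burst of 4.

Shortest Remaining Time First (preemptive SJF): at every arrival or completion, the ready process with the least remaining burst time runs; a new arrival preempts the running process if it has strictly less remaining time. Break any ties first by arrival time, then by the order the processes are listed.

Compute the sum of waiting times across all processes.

Gantt: | J1 0-1 | J4 1-5 | J2 5-23 | J3 23-41 |
Completion: J1=1  J2=23  J3=41  J4=5
Turnaround (C−A): J1=1  J2=23  J3=41  J4=5
Waiting = turnaround − burst: J1=0, J2=5, J3=23, J4=1
Total waiting = 0 + 5 + 23 + 1 = 29

29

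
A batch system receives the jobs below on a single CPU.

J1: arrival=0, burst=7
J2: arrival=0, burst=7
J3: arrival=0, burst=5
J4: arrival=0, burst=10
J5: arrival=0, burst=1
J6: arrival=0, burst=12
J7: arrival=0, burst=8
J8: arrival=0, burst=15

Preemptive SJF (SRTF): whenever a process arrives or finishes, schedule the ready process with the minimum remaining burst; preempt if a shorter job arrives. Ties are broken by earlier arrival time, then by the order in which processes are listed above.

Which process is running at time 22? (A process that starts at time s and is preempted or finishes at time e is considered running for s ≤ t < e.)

J7

Timeline: | J5 0-1 | J3 1-6 | J1 6-13 | J2 13-20 | J7 20-28 | J4 28-38 | J6 38-50 | J8 50-65 |
Completion: J1=13  J2=20  J3=6  J4=38  J5=1  J6=50  J7=28  J8=65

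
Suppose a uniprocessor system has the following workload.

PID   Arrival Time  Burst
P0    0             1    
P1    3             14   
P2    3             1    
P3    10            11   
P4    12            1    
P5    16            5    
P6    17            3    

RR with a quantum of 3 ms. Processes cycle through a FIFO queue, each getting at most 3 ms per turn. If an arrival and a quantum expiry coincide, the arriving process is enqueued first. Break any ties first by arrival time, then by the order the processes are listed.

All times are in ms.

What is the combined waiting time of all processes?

65

Gantt: | P0 0-1 | idle 1-3 | P1 3-6 | P2 6-7 | P1 7-10 | P3 10-13 | P1 13-16 | P4 16-17 | P3 17-20 | P5 20-23 | P1 23-26 | P6 26-29 | P3 29-32 | P5 32-34 | P1 34-36 | P3 36-38 |
Completion: P0=1  P1=36  P2=7  P3=38  P4=17  P5=34  P6=29
Turnaround (C−A): P0=1  P1=33  P2=4  P3=28  P4=5  P5=18  P6=12
Waiting = turnaround − burst: P0=0, P1=19, P2=3, P3=17, P4=4, P5=13, P6=9
Total waiting = 0 + 19 + 3 + 17 + 4 + 13 + 9 = 65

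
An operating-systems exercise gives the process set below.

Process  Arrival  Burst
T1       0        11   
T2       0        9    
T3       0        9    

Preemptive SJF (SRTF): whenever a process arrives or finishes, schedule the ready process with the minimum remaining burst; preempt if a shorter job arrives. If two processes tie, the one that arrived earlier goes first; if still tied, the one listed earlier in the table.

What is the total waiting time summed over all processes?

Schedule: | T2 0-9 | T3 9-18 | T1 18-29 |
Completion: T1=29  T2=9  T3=18
Waiting = turnaround − burst: T1=18, T2=0, T3=9
Total waiting = 18 + 0 + 9 = 27

27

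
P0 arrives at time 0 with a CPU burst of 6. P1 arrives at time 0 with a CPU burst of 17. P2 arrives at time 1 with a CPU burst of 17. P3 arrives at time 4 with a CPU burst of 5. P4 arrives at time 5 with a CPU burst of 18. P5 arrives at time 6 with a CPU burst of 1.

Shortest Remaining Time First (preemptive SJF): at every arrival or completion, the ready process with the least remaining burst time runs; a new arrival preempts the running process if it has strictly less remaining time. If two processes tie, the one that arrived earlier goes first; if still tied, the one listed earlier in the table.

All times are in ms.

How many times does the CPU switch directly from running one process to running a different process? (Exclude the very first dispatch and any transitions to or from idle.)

5

Schedule: | P0 0-6 | P5 6-7 | P3 7-12 | P1 12-29 | P2 29-46 | P4 46-64 |
Completion: P0=6  P1=29  P2=46  P3=12  P4=64  P5=7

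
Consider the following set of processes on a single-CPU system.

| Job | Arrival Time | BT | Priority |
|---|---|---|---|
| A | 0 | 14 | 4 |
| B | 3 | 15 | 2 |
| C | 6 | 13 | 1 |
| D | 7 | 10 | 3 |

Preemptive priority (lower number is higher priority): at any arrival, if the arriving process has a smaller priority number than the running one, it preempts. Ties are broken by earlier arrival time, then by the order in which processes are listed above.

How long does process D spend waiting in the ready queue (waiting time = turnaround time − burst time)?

Timeline: | A 0-3 | B 3-6 | C 6-19 | B 19-31 | D 31-41 | A 41-52 |
Completion: A=52  B=31  C=19  D=41
Waiting(D) = turnaround − burst = 34 − 10 = 24

24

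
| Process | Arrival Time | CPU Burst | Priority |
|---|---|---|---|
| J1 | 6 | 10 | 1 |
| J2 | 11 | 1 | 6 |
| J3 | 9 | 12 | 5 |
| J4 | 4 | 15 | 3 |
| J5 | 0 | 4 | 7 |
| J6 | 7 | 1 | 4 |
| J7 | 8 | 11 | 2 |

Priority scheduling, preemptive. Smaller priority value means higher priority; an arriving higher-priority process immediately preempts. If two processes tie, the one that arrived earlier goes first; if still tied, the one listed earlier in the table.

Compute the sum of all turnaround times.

Gantt: | J5 0-4 | J4 4-6 | J1 6-16 | J7 16-27 | J4 27-40 | J6 40-41 | J3 41-53 | J2 53-54 |
Completion: J1=16  J2=54  J3=53  J4=40  J5=4  J6=41  J7=27
Turnaround (C−A): J1=10  J2=43  J3=44  J4=36  J5=4  J6=34  J7=19
Turnaround = completion − arrival: J1=10, J2=43, J3=44, J4=36, J5=4, J6=34, J7=19
Total turnaround = 10 + 43 + 44 + 36 + 4 + 34 + 19 = 190

190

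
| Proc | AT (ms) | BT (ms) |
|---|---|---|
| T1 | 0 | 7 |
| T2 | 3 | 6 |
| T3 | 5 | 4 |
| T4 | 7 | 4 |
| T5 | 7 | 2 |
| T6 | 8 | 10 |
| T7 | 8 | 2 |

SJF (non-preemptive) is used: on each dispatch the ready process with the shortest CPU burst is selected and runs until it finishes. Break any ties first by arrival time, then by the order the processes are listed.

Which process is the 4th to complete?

Gantt: | T1 0-7 | T5 7-9 | T7 9-11 | T3 11-15 | T4 15-19 | T2 19-25 | T6 25-35 |
Completion: T1=7  T2=25  T3=15  T4=19  T5=9  T6=35  T7=11
Turnaround (C−A): T1=7  T2=22  T3=10  T4=12  T5=2  T6=27  T7=3
Finish order: T1 → T5 → T7 → T3 → T4 → T2 → T6

T3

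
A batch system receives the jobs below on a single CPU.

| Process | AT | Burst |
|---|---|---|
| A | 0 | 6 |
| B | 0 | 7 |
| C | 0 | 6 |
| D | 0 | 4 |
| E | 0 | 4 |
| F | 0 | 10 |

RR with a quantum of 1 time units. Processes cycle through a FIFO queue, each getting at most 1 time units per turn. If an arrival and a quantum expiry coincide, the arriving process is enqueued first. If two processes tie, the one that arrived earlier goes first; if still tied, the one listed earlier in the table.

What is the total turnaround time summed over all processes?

Gantt: | A 0-1 | B 1-2 | C 2-3 | D 3-4 | E 4-5 | F 5-6 | A 6-7 | B 7-8 | C 8-9 | D 9-10 | E 10-11 | F 11-12 | A 12-13 | B 13-14 | C 14-15 | D 15-16 | E 16-17 | F 17-18 | A 18-19 | B 19-20 | C 20-21 | D 21-22 | E 22-23 | F 23-24 | A 24-25 | B 25-26 | C 26-27 | F 27-28 | A 28-29 | B 29-30 | C 30-31 | F 31-32 | B 32-33 | F 33-37 |
Completion: A=29  B=33  C=31  D=22  E=23  F=37
Turnaround (C−A): A=29  B=33  C=31  D=22  E=23  F=37
Turnaround = completion − arrival: A=29, B=33, C=31, D=22, E=23, F=37
Total turnaround = 29 + 33 + 31 + 22 + 23 + 37 = 175

175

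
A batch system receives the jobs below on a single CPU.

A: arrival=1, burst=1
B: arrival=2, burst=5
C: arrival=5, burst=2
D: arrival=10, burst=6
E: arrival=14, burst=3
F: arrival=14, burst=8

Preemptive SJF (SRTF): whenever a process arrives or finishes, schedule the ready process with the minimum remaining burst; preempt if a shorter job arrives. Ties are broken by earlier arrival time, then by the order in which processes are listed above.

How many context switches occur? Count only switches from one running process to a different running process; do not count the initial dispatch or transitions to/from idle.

Gantt: | idle 0-1 | A 1-2 | B 2-7 | C 7-9 | idle 9-10 | D 10-16 | E 16-19 | F 19-27 |
Completion: A=2  B=7  C=9  D=16  E=19  F=27
Turnaround (C−A): A=1  B=5  C=4  D=6  E=5  F=13

4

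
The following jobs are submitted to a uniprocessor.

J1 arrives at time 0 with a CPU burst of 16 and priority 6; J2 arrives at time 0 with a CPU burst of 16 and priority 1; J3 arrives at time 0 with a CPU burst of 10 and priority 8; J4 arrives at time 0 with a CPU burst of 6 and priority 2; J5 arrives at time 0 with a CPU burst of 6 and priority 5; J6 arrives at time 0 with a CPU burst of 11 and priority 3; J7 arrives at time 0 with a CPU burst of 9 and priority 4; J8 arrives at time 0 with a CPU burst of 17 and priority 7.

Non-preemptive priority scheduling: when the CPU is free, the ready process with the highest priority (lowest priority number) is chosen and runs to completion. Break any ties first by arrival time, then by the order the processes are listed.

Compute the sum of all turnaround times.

Timeline: | J2 0-16 | J4 16-22 | J6 22-33 | J7 33-42 | J5 42-48 | J1 48-64 | J8 64-81 | J3 81-91 |
Completion: J1=64  J2=16  J3=91  J4=22  J5=48  J6=33  J7=42  J8=81
Turnaround (C−A): J1=64  J2=16  J3=91  J4=22  J5=48  J6=33  J7=42  J8=81
Turnaround = completion − arrival: J1=64, J2=16, J3=91, J4=22, J5=48, J6=33, J7=42, J8=81
Total turnaround = 64 + 16 + 91 + 22 + 48 + 33 + 42 + 81 = 397

397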